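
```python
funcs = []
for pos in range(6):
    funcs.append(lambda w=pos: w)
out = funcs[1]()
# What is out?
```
1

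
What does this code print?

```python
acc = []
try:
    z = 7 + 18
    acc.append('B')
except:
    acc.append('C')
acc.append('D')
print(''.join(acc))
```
BD

No exception, try block completes normally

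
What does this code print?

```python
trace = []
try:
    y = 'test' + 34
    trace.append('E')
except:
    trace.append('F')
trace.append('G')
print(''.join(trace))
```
FG

Exception raised in try, caught by bare except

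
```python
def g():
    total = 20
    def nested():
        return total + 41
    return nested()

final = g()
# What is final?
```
61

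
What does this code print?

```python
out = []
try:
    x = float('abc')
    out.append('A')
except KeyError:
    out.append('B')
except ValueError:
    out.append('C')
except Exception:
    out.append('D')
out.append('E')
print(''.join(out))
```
CE

ValueError matches before generic Exception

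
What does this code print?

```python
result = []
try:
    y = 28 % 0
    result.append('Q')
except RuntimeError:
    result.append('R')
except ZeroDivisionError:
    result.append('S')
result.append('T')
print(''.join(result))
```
ST

ZeroDivisionError is caught by its specific handler, not RuntimeError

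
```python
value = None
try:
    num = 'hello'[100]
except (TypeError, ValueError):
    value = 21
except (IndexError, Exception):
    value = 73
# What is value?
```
73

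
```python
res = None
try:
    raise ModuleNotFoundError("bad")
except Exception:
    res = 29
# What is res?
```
29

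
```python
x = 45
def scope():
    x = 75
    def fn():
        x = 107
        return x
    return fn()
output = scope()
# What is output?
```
107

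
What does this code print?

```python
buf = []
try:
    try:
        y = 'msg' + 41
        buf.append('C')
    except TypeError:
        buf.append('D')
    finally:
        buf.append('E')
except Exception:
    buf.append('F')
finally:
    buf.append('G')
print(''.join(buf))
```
DEG

Both finally blocks run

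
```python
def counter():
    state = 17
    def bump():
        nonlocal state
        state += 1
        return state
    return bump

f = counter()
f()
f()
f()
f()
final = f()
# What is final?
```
22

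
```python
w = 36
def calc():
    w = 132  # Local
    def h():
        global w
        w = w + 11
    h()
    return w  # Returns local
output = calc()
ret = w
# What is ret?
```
47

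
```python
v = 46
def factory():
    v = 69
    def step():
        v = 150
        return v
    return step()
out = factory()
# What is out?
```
150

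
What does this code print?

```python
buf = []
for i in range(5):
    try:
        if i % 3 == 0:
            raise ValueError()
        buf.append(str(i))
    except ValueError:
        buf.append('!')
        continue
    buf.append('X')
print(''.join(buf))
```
!1X2X!4X

continue in except skips rest of loop body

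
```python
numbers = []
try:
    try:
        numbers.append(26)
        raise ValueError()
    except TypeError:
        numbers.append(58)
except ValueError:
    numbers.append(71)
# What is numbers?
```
[26, 71]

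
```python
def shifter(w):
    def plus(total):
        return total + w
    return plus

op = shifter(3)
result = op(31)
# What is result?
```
34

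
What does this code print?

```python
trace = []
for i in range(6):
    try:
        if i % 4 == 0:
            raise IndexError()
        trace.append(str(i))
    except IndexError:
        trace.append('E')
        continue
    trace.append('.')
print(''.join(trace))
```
E1.2.3.E5.

continue in except skips rest of loop body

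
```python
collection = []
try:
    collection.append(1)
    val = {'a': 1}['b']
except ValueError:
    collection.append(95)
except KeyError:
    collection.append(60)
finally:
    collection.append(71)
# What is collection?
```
[1, 60, 71]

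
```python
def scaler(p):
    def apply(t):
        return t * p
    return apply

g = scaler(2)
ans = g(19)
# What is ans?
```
38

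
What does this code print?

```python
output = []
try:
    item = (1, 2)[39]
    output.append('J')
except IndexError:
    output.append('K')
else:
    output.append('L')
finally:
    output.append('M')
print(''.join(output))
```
KM

Exception: except runs, else skipped, finally runs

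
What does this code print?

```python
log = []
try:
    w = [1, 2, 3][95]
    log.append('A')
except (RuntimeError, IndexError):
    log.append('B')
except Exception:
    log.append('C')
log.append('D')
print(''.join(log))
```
BD

IndexError matches tuple containing it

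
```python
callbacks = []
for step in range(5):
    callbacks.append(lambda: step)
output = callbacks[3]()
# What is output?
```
4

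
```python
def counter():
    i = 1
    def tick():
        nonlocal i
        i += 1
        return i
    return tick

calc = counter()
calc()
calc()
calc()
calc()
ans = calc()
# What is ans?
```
6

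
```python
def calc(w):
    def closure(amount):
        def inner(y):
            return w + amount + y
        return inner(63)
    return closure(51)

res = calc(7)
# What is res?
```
121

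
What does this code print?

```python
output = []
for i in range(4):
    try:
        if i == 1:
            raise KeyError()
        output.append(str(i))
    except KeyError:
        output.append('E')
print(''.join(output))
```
0E23

Exception on i=1 caught, loop continues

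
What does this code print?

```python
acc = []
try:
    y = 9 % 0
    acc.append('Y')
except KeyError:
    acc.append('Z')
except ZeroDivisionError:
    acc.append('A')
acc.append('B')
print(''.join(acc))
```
AB

ZeroDivisionError is caught by its specific handler, not KeyError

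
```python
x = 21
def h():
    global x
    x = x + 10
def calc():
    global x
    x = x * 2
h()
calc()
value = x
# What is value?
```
62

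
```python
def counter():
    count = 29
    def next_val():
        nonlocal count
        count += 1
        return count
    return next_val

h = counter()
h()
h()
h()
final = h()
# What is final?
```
33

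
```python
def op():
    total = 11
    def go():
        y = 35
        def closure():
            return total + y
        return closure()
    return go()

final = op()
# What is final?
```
46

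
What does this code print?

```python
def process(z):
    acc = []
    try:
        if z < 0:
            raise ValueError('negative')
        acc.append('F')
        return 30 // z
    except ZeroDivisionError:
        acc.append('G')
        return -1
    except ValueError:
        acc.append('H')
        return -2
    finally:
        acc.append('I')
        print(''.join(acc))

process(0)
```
FGI

z=0 causes ZeroDivisionError, caught, finally prints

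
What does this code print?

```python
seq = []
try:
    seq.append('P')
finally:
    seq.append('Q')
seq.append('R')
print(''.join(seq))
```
PQR

try/finally without except, no exception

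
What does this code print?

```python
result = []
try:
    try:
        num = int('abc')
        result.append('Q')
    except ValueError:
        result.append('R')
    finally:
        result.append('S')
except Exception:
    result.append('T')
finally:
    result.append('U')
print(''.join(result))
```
RSU

Both finally blocks run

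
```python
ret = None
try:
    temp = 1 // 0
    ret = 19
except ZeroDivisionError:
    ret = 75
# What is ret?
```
75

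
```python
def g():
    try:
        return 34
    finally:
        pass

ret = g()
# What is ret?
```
34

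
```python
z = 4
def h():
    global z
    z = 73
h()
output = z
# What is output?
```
73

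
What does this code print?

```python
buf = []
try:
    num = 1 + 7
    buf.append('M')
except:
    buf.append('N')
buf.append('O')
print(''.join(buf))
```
MO

No exception, try block completes normally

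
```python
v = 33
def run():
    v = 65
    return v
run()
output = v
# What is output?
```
33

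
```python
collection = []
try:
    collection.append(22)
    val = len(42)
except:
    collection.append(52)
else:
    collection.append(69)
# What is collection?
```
[22, 52]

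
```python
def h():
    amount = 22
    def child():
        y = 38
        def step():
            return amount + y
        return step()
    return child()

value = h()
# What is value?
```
60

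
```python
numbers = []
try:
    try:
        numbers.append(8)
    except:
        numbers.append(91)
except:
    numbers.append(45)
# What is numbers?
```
[8]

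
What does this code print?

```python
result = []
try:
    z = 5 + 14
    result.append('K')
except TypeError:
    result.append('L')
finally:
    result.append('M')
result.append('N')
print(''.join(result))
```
KMN

finally runs after normal execution too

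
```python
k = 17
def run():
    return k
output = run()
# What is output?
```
17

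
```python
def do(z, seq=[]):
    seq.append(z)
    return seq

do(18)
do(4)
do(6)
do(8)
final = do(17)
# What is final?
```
[18, 4, 6, 8, 17]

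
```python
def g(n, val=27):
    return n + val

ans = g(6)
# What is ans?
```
33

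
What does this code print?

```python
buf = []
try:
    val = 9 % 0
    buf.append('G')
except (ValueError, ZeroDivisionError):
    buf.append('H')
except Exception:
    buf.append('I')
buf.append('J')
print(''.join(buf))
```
HJ

ZeroDivisionError matches tuple containing it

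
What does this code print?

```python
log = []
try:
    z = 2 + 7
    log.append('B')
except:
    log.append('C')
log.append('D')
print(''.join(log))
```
BD

No exception, try block completes normally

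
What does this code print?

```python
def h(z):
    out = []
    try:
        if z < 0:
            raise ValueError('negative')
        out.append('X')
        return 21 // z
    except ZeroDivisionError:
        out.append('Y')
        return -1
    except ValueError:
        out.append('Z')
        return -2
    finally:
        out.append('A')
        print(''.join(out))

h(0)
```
XYA

z=0 causes ZeroDivisionError, caught, finally prints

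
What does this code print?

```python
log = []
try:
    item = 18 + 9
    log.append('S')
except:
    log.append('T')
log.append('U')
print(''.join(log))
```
SU

No exception, try block completes normally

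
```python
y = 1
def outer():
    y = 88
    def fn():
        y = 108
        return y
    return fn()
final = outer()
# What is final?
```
108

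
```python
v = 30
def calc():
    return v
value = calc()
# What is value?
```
30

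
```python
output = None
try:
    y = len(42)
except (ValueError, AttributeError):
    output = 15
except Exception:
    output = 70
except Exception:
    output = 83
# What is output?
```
70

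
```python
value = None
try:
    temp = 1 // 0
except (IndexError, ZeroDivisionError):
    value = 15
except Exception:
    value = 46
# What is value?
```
15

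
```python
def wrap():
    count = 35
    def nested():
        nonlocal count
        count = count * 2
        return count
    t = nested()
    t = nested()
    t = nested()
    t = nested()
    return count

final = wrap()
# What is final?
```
560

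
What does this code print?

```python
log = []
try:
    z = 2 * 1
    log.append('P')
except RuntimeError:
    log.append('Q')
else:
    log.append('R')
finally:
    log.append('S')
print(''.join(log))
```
PRS

else runs before finally when no exception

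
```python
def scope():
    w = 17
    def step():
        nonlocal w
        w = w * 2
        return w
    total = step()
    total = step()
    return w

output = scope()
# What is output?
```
68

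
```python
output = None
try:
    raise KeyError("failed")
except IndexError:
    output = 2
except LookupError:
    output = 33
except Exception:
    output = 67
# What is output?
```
33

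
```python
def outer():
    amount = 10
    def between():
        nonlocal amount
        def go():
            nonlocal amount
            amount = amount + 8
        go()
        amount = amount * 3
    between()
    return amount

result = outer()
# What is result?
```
54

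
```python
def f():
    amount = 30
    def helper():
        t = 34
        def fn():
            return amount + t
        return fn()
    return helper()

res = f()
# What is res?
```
64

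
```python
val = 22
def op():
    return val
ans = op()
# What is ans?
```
22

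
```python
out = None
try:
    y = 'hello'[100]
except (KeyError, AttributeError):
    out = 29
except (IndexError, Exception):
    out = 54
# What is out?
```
54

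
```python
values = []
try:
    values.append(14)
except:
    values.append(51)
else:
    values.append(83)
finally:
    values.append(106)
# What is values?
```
[14, 83, 106]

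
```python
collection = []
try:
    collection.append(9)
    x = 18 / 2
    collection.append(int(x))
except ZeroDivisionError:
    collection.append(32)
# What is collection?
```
[9, 9]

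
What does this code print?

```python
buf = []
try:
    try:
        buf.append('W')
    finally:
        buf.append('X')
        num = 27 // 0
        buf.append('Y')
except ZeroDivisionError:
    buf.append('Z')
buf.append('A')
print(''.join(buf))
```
WXZA

Exception in inner finally caught by outer except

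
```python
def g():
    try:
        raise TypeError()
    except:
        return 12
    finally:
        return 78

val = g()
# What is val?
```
78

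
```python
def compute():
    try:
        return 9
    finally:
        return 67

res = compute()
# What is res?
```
67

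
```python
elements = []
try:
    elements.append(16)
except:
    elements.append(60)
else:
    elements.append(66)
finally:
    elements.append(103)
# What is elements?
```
[16, 66, 103]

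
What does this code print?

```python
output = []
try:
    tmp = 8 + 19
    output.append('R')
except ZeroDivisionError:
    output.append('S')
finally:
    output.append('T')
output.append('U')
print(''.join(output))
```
RTU

finally runs after normal execution too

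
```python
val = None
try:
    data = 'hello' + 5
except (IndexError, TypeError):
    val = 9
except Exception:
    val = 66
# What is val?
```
9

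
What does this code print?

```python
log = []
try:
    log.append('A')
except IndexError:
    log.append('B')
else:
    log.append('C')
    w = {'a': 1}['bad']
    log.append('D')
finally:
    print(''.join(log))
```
AC

Try succeeds, else appends 'C', KeyError in else is uncaught, finally prints before exception propagates ('D' never appended)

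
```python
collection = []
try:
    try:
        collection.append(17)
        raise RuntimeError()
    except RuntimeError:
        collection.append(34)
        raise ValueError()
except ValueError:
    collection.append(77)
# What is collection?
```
[17, 34, 77]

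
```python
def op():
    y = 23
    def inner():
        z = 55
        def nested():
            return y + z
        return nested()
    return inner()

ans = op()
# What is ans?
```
78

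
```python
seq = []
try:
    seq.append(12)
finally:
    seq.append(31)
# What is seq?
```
[12, 31]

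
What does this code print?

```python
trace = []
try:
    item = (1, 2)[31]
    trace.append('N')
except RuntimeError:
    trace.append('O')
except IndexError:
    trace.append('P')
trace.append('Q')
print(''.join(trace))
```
PQ

IndexError is caught by its specific handler, not RuntimeError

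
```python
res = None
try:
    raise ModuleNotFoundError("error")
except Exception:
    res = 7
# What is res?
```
7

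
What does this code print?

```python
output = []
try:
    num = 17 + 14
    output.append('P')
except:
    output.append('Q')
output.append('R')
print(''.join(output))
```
PR

No exception, try block completes normally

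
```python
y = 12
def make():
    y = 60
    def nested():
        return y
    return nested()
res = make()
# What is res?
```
60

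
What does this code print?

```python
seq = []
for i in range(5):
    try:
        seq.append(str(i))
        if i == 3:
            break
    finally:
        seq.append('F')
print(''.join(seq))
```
0F1F2F3F

finally runs even when breaking out of loop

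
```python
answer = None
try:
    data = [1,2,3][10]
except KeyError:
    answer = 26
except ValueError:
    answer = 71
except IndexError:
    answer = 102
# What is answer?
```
102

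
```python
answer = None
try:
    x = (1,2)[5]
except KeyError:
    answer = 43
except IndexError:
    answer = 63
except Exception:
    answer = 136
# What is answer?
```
63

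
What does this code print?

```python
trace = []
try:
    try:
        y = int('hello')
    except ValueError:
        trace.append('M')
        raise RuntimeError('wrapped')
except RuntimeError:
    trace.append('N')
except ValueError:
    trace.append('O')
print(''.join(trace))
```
MN

New RuntimeError raised, caught by outer RuntimeError handler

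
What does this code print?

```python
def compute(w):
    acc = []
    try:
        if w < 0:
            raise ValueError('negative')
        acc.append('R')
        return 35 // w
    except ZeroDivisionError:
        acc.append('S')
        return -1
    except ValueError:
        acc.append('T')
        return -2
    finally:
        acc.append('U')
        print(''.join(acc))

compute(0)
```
RSU

w=0 causes ZeroDivisionError, caught, finally prints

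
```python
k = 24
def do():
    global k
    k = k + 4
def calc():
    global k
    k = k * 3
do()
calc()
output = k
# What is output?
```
84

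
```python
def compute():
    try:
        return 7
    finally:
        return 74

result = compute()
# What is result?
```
74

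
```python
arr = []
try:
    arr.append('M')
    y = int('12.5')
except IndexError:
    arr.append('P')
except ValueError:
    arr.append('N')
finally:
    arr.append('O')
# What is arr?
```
['M', 'N', 'O']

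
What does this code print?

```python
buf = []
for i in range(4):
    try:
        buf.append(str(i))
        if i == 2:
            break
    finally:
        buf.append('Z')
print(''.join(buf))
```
0Z1Z2Z

finally runs even when breaking out of loop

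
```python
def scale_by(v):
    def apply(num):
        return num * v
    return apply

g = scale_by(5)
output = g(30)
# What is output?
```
150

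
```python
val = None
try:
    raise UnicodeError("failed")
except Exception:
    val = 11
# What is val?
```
11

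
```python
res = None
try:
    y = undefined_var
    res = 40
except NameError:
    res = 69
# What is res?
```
69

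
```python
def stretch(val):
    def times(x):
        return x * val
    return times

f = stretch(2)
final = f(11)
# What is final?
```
22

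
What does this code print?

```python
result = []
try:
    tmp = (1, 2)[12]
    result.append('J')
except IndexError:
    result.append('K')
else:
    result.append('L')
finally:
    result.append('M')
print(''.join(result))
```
KM

Exception: except runs, else skipped, finally runs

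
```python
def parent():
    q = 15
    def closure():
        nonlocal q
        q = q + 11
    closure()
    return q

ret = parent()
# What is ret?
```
26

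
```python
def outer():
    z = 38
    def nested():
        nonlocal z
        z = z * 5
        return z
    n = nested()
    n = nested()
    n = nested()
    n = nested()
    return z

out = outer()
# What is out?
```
23750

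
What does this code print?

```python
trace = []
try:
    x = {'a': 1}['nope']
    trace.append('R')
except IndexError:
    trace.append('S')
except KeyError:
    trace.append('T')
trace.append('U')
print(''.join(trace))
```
TU

KeyError is caught by its specific handler, not IndexError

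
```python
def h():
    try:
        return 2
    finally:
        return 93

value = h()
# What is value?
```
93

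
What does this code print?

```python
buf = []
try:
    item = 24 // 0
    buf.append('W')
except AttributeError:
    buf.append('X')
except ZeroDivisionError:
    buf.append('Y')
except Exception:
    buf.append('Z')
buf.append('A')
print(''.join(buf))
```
YA

ZeroDivisionError matches before generic Exception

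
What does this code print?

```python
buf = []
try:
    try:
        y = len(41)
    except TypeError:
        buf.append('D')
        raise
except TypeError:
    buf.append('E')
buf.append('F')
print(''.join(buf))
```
DEF

raise without argument re-raises current exception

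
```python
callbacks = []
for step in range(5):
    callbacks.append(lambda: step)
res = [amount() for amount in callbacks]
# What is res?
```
[4, 4, 4, 4, 4]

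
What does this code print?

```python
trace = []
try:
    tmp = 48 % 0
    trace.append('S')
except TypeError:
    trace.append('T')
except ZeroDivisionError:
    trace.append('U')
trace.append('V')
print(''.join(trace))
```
UV

ZeroDivisionError is caught by its specific handler, not TypeError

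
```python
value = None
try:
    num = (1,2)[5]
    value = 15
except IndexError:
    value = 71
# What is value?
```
71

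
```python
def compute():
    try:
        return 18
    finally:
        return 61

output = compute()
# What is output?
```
61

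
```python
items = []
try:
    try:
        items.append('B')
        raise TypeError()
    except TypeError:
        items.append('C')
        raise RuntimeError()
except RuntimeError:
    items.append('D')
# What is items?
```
['B', 'C', 'D']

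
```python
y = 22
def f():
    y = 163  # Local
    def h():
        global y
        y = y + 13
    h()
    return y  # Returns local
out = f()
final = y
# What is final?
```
35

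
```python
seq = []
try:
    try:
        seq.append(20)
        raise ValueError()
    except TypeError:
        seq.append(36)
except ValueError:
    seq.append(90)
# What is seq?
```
[20, 90]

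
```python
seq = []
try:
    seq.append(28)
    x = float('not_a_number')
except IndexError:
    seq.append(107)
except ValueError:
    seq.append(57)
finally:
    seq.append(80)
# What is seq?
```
[28, 57, 80]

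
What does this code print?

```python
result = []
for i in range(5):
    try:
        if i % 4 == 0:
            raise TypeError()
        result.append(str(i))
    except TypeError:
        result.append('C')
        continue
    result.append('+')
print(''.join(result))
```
C1+2+3+C

continue in except skips rest of loop body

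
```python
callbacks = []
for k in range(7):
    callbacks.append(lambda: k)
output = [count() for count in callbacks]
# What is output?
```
[6, 6, 6, 6, 6, 6, 6]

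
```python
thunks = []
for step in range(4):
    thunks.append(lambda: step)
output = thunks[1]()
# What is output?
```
3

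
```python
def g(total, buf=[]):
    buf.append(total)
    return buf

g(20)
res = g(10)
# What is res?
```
[20, 10]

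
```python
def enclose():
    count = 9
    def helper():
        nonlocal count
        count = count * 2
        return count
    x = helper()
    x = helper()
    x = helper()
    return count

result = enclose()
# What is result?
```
72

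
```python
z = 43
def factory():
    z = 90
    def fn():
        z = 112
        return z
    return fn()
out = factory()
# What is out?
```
112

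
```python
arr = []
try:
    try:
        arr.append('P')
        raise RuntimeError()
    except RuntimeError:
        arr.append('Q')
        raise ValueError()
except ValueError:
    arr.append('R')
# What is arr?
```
['P', 'Q', 'R']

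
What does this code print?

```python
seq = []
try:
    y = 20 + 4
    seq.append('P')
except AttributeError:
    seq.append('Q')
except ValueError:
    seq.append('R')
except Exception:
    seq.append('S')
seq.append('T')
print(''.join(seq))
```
PT

No exception, try block completes normally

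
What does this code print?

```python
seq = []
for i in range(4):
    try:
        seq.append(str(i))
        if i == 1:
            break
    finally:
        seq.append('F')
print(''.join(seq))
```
0F1F

finally runs even when breaking out of loop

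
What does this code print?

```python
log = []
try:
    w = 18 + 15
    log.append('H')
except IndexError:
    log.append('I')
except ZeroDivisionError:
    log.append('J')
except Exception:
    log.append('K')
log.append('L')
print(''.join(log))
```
HL

No exception, try block completes normally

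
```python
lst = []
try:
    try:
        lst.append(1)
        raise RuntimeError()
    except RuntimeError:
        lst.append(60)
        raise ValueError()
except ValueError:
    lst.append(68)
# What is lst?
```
[1, 60, 68]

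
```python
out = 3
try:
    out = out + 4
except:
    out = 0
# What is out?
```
7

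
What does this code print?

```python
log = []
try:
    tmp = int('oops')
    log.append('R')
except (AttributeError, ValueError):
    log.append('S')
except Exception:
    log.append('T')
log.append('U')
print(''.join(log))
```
SU

ValueError matches tuple containing it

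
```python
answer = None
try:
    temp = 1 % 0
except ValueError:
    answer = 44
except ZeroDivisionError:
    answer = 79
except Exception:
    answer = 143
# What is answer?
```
79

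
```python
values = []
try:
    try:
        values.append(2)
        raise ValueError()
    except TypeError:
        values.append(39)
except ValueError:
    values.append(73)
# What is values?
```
[2, 73]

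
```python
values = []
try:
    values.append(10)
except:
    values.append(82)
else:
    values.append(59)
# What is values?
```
[10, 59]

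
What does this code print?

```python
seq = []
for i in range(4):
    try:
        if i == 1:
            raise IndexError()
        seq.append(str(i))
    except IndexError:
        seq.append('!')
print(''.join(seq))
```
0!23

Exception on i=1 caught, loop continues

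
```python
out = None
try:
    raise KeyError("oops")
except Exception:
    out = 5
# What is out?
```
5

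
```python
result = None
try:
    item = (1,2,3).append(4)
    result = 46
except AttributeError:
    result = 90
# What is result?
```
90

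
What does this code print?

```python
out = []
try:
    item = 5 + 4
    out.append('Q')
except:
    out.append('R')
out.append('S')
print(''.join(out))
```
QS

No exception, try block completes normally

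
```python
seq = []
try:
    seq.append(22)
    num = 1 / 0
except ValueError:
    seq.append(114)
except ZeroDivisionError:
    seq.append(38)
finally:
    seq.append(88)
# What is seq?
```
[22, 38, 88]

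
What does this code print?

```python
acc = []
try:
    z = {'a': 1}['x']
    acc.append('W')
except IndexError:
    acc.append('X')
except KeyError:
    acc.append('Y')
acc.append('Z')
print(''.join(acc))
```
YZ

KeyError is caught by its specific handler, not IndexError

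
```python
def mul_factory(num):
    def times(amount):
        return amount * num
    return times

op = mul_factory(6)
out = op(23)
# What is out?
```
138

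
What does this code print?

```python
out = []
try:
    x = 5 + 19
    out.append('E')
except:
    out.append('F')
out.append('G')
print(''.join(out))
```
EG

No exception, try block completes normally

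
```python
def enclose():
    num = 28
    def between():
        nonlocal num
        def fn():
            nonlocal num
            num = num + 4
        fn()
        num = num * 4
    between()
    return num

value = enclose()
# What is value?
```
128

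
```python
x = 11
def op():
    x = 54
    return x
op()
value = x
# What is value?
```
11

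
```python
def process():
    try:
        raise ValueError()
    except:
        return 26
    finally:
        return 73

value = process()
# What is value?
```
73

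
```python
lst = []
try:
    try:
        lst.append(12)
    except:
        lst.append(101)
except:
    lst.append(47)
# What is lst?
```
[12]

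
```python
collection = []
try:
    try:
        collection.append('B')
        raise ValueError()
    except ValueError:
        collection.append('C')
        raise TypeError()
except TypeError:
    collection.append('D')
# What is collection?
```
['B', 'C', 'D']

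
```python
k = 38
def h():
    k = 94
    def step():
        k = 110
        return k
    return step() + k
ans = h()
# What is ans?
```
204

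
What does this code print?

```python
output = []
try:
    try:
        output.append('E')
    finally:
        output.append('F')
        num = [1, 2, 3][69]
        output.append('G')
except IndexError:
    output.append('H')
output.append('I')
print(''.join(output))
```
EFHI

Exception in inner finally caught by outer except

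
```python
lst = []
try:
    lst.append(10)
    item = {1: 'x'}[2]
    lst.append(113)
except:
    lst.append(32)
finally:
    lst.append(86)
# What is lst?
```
[10, 32, 86]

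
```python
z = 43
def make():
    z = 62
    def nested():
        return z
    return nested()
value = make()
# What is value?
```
62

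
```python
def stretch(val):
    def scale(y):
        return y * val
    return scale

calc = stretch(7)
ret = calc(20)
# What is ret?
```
140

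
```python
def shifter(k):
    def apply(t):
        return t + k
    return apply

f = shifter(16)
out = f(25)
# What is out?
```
41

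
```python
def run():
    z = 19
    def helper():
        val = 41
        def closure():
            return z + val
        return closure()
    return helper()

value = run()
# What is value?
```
60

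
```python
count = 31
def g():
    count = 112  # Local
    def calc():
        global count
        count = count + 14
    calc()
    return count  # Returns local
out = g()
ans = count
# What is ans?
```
45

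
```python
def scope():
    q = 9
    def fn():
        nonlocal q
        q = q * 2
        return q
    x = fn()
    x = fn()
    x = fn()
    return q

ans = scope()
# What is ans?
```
72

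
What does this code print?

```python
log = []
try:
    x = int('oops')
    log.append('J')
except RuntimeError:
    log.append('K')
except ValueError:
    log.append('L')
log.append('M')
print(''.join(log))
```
LM

ValueError is caught by its specific handler, not RuntimeError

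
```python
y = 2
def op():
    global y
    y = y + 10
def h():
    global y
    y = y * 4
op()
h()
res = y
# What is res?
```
48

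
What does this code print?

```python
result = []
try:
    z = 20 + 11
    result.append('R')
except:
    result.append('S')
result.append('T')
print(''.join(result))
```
RT

No exception, try block completes normally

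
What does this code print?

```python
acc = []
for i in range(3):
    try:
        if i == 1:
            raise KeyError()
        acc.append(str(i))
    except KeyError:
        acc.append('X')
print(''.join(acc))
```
0X2

Exception on i=1 caught, loop continues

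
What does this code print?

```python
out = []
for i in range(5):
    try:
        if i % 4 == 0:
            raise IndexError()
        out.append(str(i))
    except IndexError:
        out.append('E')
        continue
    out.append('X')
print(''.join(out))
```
E1X2X3XE

continue in except skips rest of loop body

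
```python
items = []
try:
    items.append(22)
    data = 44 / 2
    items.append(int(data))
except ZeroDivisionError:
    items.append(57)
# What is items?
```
[22, 22]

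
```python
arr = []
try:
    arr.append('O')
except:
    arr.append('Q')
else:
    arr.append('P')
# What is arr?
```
['O', 'P']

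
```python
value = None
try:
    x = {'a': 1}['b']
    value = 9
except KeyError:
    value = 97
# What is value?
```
97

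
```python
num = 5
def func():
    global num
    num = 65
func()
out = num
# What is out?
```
65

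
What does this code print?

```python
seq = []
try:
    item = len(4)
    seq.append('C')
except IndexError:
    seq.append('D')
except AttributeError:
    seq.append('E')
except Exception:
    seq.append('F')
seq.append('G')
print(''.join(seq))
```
FG

TypeError not specifically caught, falls to Exception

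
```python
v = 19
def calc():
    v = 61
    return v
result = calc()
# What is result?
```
61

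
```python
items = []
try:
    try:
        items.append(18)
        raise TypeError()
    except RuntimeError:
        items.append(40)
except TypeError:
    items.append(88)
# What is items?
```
[18, 88]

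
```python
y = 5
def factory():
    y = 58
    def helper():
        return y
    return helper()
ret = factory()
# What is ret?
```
58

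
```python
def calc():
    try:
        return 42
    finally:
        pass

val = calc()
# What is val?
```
42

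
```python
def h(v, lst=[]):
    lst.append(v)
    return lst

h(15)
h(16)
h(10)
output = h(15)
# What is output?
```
[15, 16, 10, 15]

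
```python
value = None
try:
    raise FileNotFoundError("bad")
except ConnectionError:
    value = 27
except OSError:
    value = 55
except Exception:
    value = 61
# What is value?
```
55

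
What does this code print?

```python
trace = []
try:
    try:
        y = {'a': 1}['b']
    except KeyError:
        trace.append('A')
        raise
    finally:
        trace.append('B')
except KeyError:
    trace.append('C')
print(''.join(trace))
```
ABC

finally runs before re-raised exception propagates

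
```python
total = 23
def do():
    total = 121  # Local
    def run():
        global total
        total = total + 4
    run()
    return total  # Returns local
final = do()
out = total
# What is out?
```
27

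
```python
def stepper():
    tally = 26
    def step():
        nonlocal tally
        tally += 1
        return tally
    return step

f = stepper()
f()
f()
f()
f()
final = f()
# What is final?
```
31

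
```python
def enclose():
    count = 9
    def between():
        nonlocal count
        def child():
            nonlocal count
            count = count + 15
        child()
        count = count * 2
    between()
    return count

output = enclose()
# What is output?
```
48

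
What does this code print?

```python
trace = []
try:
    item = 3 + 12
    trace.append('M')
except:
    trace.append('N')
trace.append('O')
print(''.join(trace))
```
MO

No exception, try block completes normally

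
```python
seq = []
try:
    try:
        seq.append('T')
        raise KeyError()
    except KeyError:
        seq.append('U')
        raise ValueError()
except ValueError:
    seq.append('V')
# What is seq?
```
['T', 'U', 'V']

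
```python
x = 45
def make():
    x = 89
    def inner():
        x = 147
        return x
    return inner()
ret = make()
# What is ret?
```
147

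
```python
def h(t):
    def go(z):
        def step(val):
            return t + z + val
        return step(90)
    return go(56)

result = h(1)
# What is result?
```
147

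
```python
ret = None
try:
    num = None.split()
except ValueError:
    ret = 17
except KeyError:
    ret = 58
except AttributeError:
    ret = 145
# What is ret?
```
145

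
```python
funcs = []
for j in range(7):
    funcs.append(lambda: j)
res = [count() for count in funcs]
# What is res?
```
[6, 6, 6, 6, 6, 6, 6]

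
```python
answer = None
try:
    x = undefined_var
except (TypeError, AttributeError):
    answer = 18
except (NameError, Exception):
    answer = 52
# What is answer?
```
52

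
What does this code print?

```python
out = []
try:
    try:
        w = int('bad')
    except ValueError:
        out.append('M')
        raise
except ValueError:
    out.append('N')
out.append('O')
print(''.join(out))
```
MNO

raise without argument re-raises current exception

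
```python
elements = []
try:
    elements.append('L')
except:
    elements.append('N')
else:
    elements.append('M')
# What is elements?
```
['L', 'M']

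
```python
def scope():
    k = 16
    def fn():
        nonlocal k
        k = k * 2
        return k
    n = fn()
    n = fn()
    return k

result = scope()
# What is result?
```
64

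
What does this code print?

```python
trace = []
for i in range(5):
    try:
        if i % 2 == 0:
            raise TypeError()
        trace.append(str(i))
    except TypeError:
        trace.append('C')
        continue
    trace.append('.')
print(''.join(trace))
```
C1.C3.C

continue in except skips rest of loop body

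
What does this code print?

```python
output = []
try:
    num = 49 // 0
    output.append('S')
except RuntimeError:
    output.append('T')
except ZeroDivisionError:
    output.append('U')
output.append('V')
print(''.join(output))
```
UV

ZeroDivisionError is caught by its specific handler, not RuntimeError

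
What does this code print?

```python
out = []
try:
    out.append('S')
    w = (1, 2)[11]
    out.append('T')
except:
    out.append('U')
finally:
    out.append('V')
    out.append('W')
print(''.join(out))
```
SUVW

Code before exception runs, then except, then all of finally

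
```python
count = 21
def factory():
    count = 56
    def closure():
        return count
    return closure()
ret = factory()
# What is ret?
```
56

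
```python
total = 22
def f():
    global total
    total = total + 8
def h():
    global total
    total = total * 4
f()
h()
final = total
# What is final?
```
120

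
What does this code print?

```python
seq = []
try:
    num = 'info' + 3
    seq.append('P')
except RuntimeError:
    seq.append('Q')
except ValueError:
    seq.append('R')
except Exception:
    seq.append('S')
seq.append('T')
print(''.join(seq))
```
ST

TypeError not specifically caught, falls to Exception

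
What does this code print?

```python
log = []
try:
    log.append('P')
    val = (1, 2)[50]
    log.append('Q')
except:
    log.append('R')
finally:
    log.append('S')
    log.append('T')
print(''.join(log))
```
PRST

Code before exception runs, then except, then all of finally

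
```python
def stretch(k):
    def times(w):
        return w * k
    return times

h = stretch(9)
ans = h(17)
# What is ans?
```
153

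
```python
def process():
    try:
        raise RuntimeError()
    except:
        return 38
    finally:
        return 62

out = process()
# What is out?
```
62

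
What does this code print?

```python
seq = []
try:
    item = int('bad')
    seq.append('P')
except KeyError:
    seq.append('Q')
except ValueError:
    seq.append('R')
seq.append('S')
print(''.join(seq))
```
RS

ValueError is caught by its specific handler, not KeyError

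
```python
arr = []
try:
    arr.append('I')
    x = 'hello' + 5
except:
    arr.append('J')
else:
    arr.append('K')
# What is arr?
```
['I', 'J']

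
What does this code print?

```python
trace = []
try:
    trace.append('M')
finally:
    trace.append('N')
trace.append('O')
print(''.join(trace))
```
MNO

try/finally without except, no exception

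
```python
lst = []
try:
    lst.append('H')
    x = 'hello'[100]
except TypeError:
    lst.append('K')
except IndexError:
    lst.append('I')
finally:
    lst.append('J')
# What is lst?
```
['H', 'I', 'J']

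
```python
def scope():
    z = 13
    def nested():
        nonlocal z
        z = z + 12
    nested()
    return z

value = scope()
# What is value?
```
25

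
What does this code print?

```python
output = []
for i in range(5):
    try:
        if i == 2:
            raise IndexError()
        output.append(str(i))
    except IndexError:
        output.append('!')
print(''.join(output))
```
01!34

Exception on i=2 caught, loop continues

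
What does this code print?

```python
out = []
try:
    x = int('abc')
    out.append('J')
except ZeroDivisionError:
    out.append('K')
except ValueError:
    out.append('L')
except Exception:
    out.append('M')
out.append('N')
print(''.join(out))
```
LN

ValueError matches before generic Exception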